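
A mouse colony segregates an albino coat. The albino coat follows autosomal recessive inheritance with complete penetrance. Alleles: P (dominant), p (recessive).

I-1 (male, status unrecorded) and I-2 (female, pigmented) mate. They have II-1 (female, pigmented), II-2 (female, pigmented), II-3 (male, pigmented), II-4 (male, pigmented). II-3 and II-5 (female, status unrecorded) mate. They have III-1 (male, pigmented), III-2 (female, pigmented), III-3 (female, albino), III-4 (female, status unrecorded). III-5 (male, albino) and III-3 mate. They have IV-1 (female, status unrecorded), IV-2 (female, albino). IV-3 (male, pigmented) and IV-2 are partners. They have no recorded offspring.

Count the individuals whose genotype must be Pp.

Obligate heterozygotes: II-3 is pigmented so carries P and passed p to III-3 (pp), so II-3 is Pp.
Every other individual is either homozygous by phenotype or has at least one consistent homozygous assignment, so the count is 1.

1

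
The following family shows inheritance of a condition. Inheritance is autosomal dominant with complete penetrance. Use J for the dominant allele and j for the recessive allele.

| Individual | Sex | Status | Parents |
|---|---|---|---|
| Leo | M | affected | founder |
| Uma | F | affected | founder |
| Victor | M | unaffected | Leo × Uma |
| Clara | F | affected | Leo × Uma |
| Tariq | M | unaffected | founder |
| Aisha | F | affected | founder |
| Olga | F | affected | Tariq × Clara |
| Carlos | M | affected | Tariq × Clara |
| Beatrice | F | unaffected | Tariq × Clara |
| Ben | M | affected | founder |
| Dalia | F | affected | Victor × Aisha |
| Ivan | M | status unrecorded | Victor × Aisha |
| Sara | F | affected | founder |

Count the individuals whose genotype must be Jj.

6

Obligate heterozygotes: Leo is affected so carries J and passed j to Victor (jj), so Leo is Jj; Uma is affected so carries J and passed j to Victor (jj), so Uma is Jj; Clara is affected so carries J and passed j to Beatrice (jj), so Clara is Jj; Olga is affected so carries J and received j from Tariq (jj), so Olga is Jj; Carlos is affected so carries J and received j from Tariq (jj), so Carlos is Jj; Dalia is affected so carries J and received j from Victor (jj), so Dalia is Jj.
Every other individual is either homozygous by phenotype or has at least one consistent homozygous assignment, so the count is 6.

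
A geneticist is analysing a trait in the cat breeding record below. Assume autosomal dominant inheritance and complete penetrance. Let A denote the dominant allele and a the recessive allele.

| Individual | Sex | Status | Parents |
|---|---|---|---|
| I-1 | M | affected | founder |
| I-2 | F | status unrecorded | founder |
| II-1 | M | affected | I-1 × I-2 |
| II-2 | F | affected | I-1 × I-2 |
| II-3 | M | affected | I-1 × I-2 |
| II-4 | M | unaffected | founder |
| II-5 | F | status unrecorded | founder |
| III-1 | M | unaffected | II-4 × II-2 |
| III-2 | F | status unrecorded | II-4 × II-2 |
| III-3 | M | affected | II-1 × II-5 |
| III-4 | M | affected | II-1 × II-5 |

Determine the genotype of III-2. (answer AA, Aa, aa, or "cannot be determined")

cannot be determined

III-2's phenotype is unrecorded, and no parent or child forces a single allele at both positions; consistent genotype assignments exist with III-2 as Aa or aa.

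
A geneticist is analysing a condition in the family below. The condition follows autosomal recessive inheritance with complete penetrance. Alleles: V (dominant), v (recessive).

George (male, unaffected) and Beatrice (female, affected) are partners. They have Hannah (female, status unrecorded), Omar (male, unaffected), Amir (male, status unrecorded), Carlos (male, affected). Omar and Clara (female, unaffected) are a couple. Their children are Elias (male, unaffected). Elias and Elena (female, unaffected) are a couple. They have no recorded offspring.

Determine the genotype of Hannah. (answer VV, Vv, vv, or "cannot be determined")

cannot be determined

Hannah's phenotype is unrecorded, and no parent or child forces a single allele at both positions; consistent genotype assignments exist with Hannah as Vv or vv.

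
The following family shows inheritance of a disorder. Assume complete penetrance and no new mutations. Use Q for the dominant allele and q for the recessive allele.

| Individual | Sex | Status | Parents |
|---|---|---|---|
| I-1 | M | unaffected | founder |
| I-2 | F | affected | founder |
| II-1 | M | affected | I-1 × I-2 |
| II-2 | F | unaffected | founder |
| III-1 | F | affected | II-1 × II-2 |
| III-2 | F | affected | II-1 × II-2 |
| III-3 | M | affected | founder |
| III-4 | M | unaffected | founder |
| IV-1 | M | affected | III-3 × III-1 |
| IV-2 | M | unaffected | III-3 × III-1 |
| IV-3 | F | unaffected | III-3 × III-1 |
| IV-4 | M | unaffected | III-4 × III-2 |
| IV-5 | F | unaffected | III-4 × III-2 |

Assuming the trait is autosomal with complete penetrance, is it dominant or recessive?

III-3 and III-1 are both affected yet have an unaffected child IV-2. Under a recessive model two affected parents are homozygous and every child would be affected, so the trait cannot be recessive.

dominant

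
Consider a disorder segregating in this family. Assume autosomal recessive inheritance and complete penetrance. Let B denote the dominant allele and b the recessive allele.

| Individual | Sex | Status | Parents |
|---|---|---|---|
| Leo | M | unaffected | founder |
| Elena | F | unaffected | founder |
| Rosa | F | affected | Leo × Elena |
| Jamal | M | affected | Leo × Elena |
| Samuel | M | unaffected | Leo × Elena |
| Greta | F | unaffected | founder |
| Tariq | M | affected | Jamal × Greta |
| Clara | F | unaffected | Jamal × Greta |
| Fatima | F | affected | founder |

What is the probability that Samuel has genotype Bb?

2/3

Leo is unaffected so carries B and passed b to Rosa (bb), so Leo is Bb.
Elena is unaffected so carries B and passed b to Rosa (bb), so Elena is Bb.
Their cross gives offspring ratios 1/4 BB : 1/2 Bb : 1/4 bb. Conditioning on Samuel being unaffected, P(Bb) = 1/2 / 3/4 = 2/3.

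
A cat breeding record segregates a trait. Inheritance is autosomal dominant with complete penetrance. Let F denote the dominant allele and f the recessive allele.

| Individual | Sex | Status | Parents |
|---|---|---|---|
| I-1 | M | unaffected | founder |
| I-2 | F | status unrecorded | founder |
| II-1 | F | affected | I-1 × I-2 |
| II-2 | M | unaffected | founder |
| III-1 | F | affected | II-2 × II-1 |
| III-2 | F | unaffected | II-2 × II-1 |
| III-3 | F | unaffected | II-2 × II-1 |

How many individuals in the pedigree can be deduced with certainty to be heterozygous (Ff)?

Obligate heterozygotes: II-1 is affected so carries F and received f from I-1 (ff), so II-1 is Ff; III-1 is affected so carries F and received f from II-2 (ff), so III-1 is Ff.
Every other individual is either homozygous by phenotype or has at least one consistent homozygous assignment, so the count is 2.

2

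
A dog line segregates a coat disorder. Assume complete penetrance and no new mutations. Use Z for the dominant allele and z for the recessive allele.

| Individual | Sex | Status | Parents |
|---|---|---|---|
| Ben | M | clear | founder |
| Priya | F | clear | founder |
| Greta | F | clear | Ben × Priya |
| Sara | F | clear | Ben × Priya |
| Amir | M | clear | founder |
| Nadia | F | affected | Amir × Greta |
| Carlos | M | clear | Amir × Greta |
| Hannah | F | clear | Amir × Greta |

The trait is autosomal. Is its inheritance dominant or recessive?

Amir and Greta are both clear yet have an affected child Nadia. Under dominance, an affected child requires at least one affected parent, so the trait cannot be dominant.

recessive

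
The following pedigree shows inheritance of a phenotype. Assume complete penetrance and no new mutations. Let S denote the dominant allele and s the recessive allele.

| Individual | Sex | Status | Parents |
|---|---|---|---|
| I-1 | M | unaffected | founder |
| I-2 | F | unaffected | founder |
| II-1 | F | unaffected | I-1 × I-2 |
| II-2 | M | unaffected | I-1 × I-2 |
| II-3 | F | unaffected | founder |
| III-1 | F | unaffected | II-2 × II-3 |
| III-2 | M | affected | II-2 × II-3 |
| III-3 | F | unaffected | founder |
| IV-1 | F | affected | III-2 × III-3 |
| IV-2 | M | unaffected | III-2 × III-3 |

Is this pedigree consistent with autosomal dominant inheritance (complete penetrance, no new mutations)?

Under autosomal dominant, III-2 (affected, male) cannot arise from II-2 (unaffected) × II-3 (unaffected).

No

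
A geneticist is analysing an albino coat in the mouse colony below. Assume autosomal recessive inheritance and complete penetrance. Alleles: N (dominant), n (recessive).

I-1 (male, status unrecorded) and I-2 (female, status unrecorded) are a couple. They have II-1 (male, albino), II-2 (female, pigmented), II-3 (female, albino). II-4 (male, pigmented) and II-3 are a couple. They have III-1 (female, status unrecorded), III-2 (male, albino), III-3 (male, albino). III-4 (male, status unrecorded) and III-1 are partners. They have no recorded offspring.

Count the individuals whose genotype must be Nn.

1

Obligate heterozygotes: II-4 is pigmented so carries N and passed n to III-2 (nn), so II-4 is Nn.
Every other individual is either homozygous by phenotype or has at least one consistent homozygous assignment, so the count is 1.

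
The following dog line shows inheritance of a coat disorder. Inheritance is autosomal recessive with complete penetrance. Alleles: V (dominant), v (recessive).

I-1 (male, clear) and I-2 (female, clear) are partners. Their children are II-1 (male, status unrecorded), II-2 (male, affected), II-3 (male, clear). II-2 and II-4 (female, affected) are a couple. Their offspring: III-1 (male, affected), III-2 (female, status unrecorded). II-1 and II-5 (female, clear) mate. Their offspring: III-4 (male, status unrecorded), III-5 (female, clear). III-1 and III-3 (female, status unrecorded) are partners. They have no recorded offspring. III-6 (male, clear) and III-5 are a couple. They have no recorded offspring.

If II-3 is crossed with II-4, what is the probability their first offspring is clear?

I-1 is clear so carries V and passed v to II-2 (vv), so I-1 is Vv.
I-2 is clear so carries V and passed v to II-2 (vv), so I-2 is Vv.
II-3 is a clear offspring of I-1 (Vv) × I-2 (Vv), whose cross gives 1/4 VV : 1/2 Vv : 1/4 vv; conditioning on being clear, II-3 is VV with probability 1/3, Vv with probability 2/3.
II-4 is affected, so II-4 is vv.
Summing over parental genotype combinations, P(offspring is clear) = 1/3·1 + 2/3·1/2 = 2/3.

2/3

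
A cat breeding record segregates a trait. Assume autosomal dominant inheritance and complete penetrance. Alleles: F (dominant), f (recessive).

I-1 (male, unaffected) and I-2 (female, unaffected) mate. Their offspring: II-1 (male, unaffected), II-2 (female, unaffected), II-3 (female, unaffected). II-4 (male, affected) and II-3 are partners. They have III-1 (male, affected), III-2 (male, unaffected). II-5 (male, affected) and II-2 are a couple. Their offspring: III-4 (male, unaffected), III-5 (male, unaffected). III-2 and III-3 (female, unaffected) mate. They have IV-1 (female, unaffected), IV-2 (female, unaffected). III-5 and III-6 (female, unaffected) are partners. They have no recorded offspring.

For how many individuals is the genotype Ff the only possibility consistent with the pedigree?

Obligate heterozygotes: II-4 is affected so carries F and passed f to III-2 (ff), so II-4 is Ff; II-5 is affected so carries F and passed f to III-4 (ff), so II-5 is Ff; III-1 is affected so carries F and received f from II-3 (ff), so III-1 is Ff.
Every other individual is either homozygous by phenotype or has at least one consistent homozygous assignment, so the count is 3.

3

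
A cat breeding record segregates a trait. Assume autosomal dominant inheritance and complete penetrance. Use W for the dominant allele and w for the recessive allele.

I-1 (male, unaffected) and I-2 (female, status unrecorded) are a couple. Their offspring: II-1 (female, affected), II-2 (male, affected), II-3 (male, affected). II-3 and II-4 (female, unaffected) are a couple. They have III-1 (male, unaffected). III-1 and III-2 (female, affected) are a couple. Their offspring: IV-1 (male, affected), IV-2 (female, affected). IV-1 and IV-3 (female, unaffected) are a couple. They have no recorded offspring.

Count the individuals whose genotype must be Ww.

5

Obligate heterozygotes: II-1 is affected so carries W and received w from I-1 (ww), so II-1 is Ww; II-2 is affected so carries W and received w from I-1 (ww), so II-2 is Ww; II-3 is affected so carries W and received w from I-1 (ww), so II-3 is Ww; IV-1 is affected so carries W and received w from III-1 (ww), so IV-1 is Ww; IV-2 is affected so carries W and received w from III-1 (ww), so IV-2 is Ww.
Every other individual is either homozygous by phenotype or has at least one consistent homozygous assignment, so the count is 5.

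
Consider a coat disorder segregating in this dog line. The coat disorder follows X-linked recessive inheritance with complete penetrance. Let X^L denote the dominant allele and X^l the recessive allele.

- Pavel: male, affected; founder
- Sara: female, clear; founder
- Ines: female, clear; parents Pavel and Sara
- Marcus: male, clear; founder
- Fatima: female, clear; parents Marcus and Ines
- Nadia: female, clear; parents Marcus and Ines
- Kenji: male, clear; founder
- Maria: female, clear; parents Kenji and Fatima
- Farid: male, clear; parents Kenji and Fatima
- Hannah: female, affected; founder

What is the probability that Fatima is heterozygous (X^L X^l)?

1/3

Marcus is clear, so Marcus is X^L Y.
Ines is clear so carries L and received l from Pavel (X^l Y), so Ines is X^L X^l.
Their cross gives offspring ratios 1/2 X^L X^L : 1/2 X^L X^l. Conditioning on Fatima being clear, P(X^L X^l) = 1/2 / 1 = 1/2 before taking Fatima's own offspring into account.
Kenji is clear, so Kenji is X^L Y.
Now use Fatima's offspring. Probability of each recorded status — clear son Farid: 1/2 if Fatima is X^L X^l, 1 if X^L X^L. (Maria: equally likely either way, so uninformative.)
Bayes: P(X^L X^l) = 1/2·1/2 / (1/2·1/2 + 1/2·1) = 1/3.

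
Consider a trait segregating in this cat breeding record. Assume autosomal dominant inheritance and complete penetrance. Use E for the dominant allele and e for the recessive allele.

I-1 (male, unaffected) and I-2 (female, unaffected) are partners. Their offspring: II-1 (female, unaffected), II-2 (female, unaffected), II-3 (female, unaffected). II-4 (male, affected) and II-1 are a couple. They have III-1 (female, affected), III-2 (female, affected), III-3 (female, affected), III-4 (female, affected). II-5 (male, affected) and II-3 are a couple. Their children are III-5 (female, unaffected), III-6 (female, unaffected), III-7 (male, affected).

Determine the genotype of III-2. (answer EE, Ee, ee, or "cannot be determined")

From phenotype alone, III-2 is EE or Ee.
III-2 is affected so carries E and received e from II-1 (ee), so III-2 is Ee.

Ee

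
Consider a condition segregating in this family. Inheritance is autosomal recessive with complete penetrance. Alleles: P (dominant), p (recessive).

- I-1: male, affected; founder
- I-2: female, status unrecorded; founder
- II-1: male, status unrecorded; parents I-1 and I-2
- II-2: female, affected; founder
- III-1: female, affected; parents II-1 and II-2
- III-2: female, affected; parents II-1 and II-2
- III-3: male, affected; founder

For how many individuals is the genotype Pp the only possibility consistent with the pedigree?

0

No individual's genotype is forced to Pp by the pedigree, so the count is 0.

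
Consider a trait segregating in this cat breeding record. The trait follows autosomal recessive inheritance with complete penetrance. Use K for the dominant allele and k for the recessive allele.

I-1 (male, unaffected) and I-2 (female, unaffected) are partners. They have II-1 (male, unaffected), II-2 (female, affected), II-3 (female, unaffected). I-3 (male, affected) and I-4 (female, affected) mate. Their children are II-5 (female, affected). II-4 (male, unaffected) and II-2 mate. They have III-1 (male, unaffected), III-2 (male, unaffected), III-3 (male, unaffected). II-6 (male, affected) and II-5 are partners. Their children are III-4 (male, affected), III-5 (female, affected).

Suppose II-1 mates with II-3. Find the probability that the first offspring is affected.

1/9

I-1 is unaffected so carries K and passed k to II-2 (kk), so I-1 is Kk.
I-2 is unaffected so carries K and passed k to II-2 (kk), so I-2 is Kk.
II-1 is an unaffected offspring of I-1 (Kk) × I-2 (Kk), whose cross gives 1/4 KK : 1/2 Kk : 1/4 kk; conditioning on being unaffected, II-1 is KK with probability 1/3, Kk with probability 2/3.
II-3 is an unaffected offspring of I-1 (Kk) × I-2 (Kk), whose cross gives 1/4 KK : 1/2 Kk : 1/4 kk; conditioning on being unaffected, II-3 is KK with probability 1/3, Kk with probability 2/3.
Summing over parental genotype combinations, P(offspring is affected) = 4/9·1/4 = 1/9.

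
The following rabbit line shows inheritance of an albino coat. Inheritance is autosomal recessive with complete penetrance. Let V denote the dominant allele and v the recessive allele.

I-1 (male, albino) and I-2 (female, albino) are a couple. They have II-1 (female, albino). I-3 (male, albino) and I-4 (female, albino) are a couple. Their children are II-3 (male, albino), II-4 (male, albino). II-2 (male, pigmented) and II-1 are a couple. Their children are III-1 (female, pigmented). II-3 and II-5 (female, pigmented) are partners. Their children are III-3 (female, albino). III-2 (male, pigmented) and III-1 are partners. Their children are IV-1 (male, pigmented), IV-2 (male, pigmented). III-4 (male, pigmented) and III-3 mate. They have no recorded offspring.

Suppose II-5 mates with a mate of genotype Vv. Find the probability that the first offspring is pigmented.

3/4

II-5 is pigmented so carries V and passed v to III-3 (vv), so II-5 is Vv.
The cross gives 1/4 VV : 1/2 Vv : 1/4 vv, so P(offspring is pigmented) = 3/4.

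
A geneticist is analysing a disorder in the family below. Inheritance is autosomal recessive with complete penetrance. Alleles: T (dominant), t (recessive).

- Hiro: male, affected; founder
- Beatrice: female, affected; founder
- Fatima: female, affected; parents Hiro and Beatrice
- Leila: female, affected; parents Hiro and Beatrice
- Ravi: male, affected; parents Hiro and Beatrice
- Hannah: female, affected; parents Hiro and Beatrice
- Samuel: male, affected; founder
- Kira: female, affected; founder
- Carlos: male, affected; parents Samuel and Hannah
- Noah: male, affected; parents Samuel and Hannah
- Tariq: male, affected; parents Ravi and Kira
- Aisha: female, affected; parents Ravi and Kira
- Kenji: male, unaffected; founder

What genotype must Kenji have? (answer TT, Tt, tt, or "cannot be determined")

Kenji's phenotype allows TT or Tt, and no parent or child forces a single allele at both positions; consistent genotype assignments exist with Kenji as TT or Tt.

cannot be determined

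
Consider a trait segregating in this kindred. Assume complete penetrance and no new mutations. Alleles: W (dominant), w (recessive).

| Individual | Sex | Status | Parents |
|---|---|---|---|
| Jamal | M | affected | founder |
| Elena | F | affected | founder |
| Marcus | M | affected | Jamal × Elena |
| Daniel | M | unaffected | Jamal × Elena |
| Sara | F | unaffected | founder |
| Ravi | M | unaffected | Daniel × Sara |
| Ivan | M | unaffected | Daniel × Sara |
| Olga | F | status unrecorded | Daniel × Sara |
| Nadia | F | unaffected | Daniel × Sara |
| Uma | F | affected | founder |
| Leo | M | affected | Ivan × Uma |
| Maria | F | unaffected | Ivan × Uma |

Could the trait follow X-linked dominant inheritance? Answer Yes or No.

A consistent assignment under X-linked dominant exists: Jamal X^W Y, Elena X^W X^w, Marcus X^W Y, Daniel X^w Y, Sara X^w X^w, Ravi X^w Y, Ivan X^w Y, Olga X^w X^w, Nadia X^w X^w, Uma X^W X^w, Leo X^W Y, Maria X^w X^w.
In this assignment every recorded phenotype matches its genotype and every non-founder's genotype is obtainable from its parents' genotypes, so the pedigree is consistent.

Yes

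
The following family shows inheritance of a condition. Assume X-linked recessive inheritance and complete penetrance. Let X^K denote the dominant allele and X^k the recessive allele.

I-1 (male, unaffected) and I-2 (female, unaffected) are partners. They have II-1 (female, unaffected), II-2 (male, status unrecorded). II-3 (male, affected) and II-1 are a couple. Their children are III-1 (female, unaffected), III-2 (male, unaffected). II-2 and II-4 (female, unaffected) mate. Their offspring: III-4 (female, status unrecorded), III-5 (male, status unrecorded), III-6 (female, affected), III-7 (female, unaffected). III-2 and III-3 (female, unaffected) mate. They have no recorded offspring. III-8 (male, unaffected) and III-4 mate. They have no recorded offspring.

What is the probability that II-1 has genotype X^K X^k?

I-1 is unaffected, so I-1 is X^K Y.
I-2 is unaffected so carries K and passed k to II-2 (X^k Y), so I-2 is X^K X^k.
Their cross gives offspring ratios 1/2 X^K X^K : 1/2 X^K X^k. Conditioning on II-1 being unaffected, P(X^K X^k) = 1/2 / 1 = 1/2 before taking II-1's own offspring into account.
II-3 is affected, so II-3 is X^k Y.
Now use II-1's offspring. Probability of each recorded status — unaffected daughter III-1: 1/2 if II-1 is X^K X^k, 1 if X^K X^K; unaffected son III-2: 1/2 if II-1 is X^K X^k, 1 if X^K X^K.
Bayes: P(X^K X^k) = 1/2·1/4 / (1/2·1/4 + 1/2·1) = 1/5.

1/5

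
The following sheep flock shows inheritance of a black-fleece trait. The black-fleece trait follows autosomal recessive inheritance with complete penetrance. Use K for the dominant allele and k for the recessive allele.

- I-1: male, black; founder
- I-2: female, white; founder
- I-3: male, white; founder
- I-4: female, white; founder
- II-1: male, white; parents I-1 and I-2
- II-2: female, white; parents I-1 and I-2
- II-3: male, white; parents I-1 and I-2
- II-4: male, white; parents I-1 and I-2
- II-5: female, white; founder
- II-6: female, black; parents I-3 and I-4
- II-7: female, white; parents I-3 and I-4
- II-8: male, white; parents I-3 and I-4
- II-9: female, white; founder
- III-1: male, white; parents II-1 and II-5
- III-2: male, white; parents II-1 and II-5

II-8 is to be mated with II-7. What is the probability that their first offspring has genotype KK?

I-3 is white so carries K and passed k to II-6 (kk), so I-3 is Kk.
I-4 is white so carries K and passed k to II-6 (kk), so I-4 is Kk.
II-8 is a white offspring of I-3 (Kk) × I-4 (Kk), whose cross gives 1/4 KK : 1/2 Kk : 1/4 kk; conditioning on being white, II-8 is KK with probability 1/3, Kk with probability 2/3.
II-7 is a white offspring of I-3 (Kk) × I-4 (Kk), whose cross gives 1/4 KK : 1/2 Kk : 1/4 kk; conditioning on being white, II-7 is KK with probability 1/3, Kk with probability 2/3.
Summing over parental genotype combinations, P(offspring has genotype KK) = 1/9·1 + 2/9·1/2 + 2/9·1/2 + 4/9·1/4 = 4/9.

4/9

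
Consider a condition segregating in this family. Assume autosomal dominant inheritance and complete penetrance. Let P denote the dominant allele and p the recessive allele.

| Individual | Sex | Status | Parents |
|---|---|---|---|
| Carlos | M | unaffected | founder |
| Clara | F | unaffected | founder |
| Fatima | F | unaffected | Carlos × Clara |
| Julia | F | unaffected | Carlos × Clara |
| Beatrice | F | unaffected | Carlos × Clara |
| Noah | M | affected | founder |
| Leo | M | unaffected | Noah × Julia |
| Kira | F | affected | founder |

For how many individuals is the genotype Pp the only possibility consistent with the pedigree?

1

Obligate heterozygotes: Noah is affected so carries P and passed p to Leo (pp), so Noah is Pp.
Every other individual is either homozygous by phenotype or has at least one consistent homozygous assignment, so the count is 1.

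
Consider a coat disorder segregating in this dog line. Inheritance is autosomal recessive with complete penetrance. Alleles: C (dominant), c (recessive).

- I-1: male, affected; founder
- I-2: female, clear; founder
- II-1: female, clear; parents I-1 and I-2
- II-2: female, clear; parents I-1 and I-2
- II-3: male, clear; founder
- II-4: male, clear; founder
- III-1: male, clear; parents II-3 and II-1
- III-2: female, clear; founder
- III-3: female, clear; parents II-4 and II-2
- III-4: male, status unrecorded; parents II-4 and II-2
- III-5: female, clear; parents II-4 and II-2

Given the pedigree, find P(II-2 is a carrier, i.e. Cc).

1

II-2 is clear so carries C and received c from I-1 (cc), so II-2 is Cc, giving P(Cc) = 1.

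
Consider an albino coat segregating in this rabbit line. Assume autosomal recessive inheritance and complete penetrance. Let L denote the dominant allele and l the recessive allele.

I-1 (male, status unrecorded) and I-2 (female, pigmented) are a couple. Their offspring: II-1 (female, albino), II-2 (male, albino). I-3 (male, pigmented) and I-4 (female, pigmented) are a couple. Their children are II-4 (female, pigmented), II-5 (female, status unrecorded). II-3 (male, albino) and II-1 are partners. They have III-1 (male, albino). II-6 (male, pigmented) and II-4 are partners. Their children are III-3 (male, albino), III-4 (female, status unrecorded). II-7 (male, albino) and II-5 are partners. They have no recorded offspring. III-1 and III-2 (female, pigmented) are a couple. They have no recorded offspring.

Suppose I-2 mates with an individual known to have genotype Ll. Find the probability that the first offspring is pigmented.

3/4

I-2 is pigmented so carries L and passed l to II-1 (ll), so I-2 is Ll.
The cross gives 1/4 LL : 1/2 Ll : 1/4 ll, so P(offspring is pigmented) = 3/4.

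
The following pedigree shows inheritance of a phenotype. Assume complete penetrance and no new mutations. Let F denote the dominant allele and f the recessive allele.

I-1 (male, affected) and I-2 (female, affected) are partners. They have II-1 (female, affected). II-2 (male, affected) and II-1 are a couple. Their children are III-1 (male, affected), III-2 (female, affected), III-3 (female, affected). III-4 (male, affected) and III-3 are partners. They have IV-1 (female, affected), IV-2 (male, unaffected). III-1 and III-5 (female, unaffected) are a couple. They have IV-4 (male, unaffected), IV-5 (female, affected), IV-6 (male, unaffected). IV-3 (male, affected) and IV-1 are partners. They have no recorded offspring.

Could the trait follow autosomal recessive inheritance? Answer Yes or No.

No

Under autosomal recessive, IV-2 (unaffected, male) cannot arise from III-4 (affected) × III-3 (affected).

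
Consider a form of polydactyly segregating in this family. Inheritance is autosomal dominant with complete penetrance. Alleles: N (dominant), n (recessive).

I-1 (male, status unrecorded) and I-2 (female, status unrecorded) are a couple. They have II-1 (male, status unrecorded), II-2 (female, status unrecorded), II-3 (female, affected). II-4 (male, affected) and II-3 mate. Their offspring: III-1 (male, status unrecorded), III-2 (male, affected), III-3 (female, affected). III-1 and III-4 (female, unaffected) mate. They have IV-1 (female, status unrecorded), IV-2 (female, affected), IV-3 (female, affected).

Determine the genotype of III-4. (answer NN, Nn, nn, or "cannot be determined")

nn

III-4 is unaffected, so III-4 is nn.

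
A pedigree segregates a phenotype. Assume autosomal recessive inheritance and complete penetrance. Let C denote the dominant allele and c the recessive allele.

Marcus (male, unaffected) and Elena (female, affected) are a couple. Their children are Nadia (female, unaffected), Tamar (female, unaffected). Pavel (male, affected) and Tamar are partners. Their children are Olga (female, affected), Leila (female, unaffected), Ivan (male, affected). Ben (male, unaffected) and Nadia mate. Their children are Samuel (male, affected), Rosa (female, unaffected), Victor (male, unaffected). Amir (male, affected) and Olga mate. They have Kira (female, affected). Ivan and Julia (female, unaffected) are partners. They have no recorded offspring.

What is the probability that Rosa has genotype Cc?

Ben is unaffected so carries C and passed c to Samuel (cc), so Ben is Cc.
Nadia is unaffected so carries C and received c from Elena (cc), so Nadia is Cc.
Their cross gives offspring ratios 1/4 CC : 1/2 Cc : 1/4 cc. Conditioning on Rosa being unaffected, P(Cc) = 1/2 / 3/4 = 2/3.

2/3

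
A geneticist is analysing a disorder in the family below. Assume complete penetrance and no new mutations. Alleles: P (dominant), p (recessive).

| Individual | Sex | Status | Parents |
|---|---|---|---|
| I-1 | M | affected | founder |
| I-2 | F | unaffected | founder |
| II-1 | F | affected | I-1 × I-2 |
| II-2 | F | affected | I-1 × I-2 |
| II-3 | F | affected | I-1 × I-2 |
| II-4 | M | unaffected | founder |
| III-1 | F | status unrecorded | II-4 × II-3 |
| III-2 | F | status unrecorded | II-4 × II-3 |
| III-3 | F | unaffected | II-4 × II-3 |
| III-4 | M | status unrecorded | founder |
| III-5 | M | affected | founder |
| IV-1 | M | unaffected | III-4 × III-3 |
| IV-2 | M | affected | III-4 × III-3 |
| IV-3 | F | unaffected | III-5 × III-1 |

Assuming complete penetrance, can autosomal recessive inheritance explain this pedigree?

A consistent assignment under autosomal recessive exists: I-1 pp, I-2 Pp, II-1 pp, II-2 pp, II-3 pp, II-4 PP, III-1 Pp, III-2 Pp, III-3 Pp, III-4 Pp, III-5 pp, IV-1 PP, IV-2 pp, IV-3 Pp.
In this assignment every recorded phenotype matches its genotype and every non-founder's genotype is obtainable from its parents' genotypes, so the pedigree is consistent.

Yes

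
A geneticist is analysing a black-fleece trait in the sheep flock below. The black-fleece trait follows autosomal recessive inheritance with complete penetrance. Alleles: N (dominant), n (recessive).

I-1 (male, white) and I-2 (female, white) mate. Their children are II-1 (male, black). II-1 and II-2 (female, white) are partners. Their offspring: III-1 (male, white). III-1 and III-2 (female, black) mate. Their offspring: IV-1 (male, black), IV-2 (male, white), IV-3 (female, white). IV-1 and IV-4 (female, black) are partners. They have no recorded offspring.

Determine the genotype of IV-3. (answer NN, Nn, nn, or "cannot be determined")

Nn

From phenotype alone, IV-3 is NN or Nn.
IV-3 is white so carries N and received n from III-2 (nn), so IV-3 is Nn.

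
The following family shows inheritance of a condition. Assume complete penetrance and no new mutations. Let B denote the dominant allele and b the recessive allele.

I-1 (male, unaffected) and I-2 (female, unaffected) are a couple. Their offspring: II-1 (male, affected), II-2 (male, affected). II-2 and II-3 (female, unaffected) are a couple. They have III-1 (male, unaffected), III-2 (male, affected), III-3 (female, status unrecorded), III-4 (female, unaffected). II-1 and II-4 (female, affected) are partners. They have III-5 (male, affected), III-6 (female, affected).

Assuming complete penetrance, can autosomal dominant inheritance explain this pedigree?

No

Under autosomal dominant, II-1 (affected, male) cannot arise from I-1 (unaffected) × I-2 (unaffected).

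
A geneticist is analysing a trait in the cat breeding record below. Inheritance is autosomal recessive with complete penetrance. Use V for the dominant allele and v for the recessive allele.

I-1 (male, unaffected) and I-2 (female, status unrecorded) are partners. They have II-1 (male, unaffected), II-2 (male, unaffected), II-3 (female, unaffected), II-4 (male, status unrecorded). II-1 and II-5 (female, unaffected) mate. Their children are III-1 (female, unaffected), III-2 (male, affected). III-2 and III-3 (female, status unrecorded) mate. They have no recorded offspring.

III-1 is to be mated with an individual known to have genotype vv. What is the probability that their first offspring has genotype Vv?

2/3

II-1 is unaffected so carries V and passed v to III-2 (vv), so II-1 is Vv.
II-5 is unaffected so carries V and passed v to III-2 (vv), so II-5 is Vv.
III-1 is an unaffected offspring of II-1 (Vv) × II-5 (Vv), whose cross gives 1/4 VV : 1/2 Vv : 1/4 vv; conditioning on being unaffected, III-1 is VV with probability 1/3, Vv with probability 2/3.
Summing over parental genotype combinations, P(offspring has genotype Vv) = 1/3·1 + 2/3·1/2 = 2/3.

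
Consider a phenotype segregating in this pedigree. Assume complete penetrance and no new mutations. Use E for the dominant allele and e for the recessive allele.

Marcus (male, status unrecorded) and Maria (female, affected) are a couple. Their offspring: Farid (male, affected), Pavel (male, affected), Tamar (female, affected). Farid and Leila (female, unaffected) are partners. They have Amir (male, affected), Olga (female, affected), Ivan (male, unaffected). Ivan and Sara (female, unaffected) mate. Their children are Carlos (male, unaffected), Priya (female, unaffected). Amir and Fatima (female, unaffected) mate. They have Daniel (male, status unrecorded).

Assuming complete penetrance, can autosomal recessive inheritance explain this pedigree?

Yes

A consistent assignment under autosomal recessive exists: Marcus Ee, Maria ee, Farid ee, Pavel ee, Tamar ee, Leila Ee, Amir ee, Olga ee, Ivan Ee, Sara EE, Fatima EE, Carlos EE, Priya EE, Daniel Ee.
In this assignment every recorded phenotype matches its genotype and every non-founder's genotype is obtainable from its parents' genotypes, so the pedigree is consistent.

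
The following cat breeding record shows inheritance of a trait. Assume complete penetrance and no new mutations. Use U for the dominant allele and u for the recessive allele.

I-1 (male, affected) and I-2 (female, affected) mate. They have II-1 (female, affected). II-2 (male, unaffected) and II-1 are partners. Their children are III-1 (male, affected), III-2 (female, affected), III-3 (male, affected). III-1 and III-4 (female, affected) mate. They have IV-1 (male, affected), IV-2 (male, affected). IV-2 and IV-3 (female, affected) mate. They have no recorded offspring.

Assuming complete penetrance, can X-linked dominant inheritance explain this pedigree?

A consistent assignment under X-linked dominant exists: I-1 X^U Y, I-2 X^U X^U, II-1 X^U X^U, II-2 X^u Y, III-1 X^U Y, III-2 X^U X^u, III-3 X^U Y, III-4 X^U X^U, IV-1 X^U Y, IV-2 X^U Y, IV-3 X^U X^U.
In this assignment every recorded phenotype matches its genotype and every non-founder's genotype is obtainable from its parents' genotypes, so the pedigree is consistent.

Yes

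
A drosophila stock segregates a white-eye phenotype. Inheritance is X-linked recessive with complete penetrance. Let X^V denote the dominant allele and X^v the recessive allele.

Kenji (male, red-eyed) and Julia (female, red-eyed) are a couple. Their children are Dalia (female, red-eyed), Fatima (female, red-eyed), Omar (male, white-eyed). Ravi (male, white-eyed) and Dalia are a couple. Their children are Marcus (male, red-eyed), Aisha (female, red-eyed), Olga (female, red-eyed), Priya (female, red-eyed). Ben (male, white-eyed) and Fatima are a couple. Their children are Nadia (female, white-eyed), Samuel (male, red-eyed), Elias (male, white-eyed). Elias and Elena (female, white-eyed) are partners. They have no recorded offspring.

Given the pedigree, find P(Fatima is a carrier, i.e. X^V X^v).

1

Fatima is red-eyed so carries V and passed v to Nadia (X^v X^v), so Fatima is X^V X^v, giving P(X^V X^v) = 1.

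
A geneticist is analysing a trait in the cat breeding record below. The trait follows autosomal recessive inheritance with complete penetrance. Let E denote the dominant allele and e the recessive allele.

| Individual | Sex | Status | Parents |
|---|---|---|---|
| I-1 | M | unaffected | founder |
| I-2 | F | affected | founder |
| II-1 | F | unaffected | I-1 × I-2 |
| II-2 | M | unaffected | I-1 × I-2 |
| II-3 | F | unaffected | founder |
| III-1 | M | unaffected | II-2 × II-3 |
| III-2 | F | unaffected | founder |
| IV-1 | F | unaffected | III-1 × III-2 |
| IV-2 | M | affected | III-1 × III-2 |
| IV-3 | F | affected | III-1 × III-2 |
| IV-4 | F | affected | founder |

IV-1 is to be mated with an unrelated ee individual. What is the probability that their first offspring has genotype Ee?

III-1 is unaffected so carries E and passed e to IV-2 (ee), so III-1 is Ee.
III-2 is unaffected so carries E and passed e to IV-2 (ee), so III-2 is Ee.
IV-1 is an unaffected offspring of III-1 (Ee) × III-2 (Ee), whose cross gives 1/4 EE : 1/2 Ee : 1/4 ee; conditioning on being unaffected, IV-1 is EE with probability 1/3, Ee with probability 2/3.
Summing over parental genotype combinations, P(offspring has genotype Ee) = 1/3·1 + 2/3·1/2 = 2/3.

2/3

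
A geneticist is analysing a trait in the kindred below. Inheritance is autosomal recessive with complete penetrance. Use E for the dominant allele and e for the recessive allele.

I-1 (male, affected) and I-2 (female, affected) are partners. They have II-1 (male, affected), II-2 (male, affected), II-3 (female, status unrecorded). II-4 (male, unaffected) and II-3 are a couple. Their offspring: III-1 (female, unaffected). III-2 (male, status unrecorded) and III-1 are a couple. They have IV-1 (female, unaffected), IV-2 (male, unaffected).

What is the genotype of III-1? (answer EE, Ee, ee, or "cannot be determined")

From phenotype alone, III-1 is EE or Ee.
III-1 is unaffected so carries E and received e from II-3 (ee), so III-1 is Ee.

Ee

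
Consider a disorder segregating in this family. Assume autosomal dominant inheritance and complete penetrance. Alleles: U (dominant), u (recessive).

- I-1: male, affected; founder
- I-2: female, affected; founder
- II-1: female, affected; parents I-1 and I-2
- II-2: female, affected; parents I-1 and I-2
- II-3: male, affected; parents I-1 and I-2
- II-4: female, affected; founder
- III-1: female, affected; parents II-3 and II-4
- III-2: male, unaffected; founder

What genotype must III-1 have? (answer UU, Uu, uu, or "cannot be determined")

cannot be determined

III-1's phenotype allows UU or Uu, and no parent or child forces a single allele at both positions; consistent genotype assignments exist with III-1 as UU or Uu.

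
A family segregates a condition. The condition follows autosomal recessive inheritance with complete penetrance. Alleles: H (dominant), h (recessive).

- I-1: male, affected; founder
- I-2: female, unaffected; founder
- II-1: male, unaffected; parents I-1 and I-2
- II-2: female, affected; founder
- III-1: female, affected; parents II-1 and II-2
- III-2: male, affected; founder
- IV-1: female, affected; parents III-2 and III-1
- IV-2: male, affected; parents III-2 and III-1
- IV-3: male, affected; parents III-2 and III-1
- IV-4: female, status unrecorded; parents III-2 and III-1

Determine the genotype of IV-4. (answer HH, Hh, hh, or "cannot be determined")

hh

From phenotype alone, IV-4 is HH or Hh or hh.
IV-4 received h from III-2 (hh) and received h from III-1 (hh), so IV-4 is hh.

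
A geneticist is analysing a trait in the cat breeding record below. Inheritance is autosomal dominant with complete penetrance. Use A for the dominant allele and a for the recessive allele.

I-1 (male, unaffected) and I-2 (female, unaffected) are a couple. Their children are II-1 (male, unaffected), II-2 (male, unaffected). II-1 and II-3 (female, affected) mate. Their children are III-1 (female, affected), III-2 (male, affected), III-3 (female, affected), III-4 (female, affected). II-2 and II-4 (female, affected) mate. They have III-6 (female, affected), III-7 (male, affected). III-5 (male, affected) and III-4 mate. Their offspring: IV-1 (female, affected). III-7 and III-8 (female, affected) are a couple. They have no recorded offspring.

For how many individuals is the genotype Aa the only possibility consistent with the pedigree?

Obligate heterozygotes: III-1 is affected so carries A and received a from II-1 (aa), so III-1 is Aa; III-2 is affected so carries A and received a from II-1 (aa), so III-2 is Aa; III-3 is affected so carries A and received a from II-1 (aa), so III-3 is Aa; III-4 is affected so carries A and received a from II-1 (aa), so III-4 is Aa; III-6 is affected so carries A and received a from II-2 (aa), so III-6 is Aa; III-7 is affected so carries A and received a from II-2 (aa), so III-7 is Aa.
Every other individual is either homozygous by phenotype or has at least one consistent homozygous assignment, so the count is 6.

6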